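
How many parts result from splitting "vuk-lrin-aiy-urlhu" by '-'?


Input string: 'vuk-lrin-aiy-urlhu'
Delimiter: '-'
Split result: 'vuk', 'lrin', 'aiy', 'urlhu'
Number of parts: 4


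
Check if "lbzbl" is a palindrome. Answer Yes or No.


Input string: 'lbzbl'
Reversed: 'lbzbl'
Compare pairs: s[0]='l' vs s[4]='l' (match), s[1]='b' vs s[3]='b' (match)
Palindrome: Yes


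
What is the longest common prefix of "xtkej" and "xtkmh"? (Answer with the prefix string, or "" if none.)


String 1: 'xtkej'
String 2: 'xtkmh'
Compare position by position:
pos 0: 'x' vs 'x' match
pos 1: 't' vs 't' match
pos 2: 'k' vs 'k' match
pos 3: 'e' vs 'm' differ -> stop
Longest common prefix: "xtk" (length 3)


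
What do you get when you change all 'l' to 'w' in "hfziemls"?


Input string: 'hfziemls'
Operation: replace 'l' with 'w'
Positions of 'l': 6
After replacement: hfziemws


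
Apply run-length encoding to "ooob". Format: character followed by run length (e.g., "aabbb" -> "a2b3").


Input: 'ooob'
Operation: identify consecutive runs
Runs: 'ooo' -> o3, 'b' -> b1
Encoded: o3b1


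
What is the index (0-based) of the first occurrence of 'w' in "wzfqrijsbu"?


Input string: 'wzfqrijsbu'
Target: 'w'
Scanning left to right: s[0]='w'
First match at index: 0


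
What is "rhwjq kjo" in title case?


Input string: 'rhwjq kjo'
Operation: capitalize first letter of each word
Word transformations: 'rhwjq'->'Rhwjq', 'kjo'->'Kjo'
Result: Rhwjq Kjo


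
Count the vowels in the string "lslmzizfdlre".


Input string: 'lslmzizfdlre'
Operation: count vowels (a, e, i, o, u)
Scan: s[0]='l', s[1]='s', s[2]='l', s[3]='m', s[4]='z', s[5]='i' (vowel), s[6]='z', s[7]='f', s[8]='d', s[9]='l', s[10]='r', s[11]='e' (vowel)
Vowels found: 2
Result: 2


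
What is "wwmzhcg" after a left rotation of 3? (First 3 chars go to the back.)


Input: 'wwmzhcg', shift = 3
Operation: split at index 3 and swap parts
Front part s[0:3] = 'wwm'
Back part s[3:] = 'zhcg'
Rotated = back + front = 'zhcg' + 'wwm'
Result: zhcgwwm


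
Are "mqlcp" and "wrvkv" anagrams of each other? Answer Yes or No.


String 1: 'mqlcp' -> sorted: 'clmpq'
String 2: 'wrvkv' -> sorted: 'krvvw'
Compare sorted forms: 'clmpq' != 'krvvw'
Anagram: No


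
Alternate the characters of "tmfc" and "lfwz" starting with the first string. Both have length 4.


String 1: 'tmfc'
String 2: 'lfwz'
Operation: alternate characters
Pairs: 't'+'l', 'm'+'f', 'f'+'w', 'c'+'z'
Result: tlmffwcz


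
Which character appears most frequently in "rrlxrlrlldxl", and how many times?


Input: 'rrlxrlrlldxl'
Operation: tally each character
Counts: 'd':1, 'l':5, 'r':4, 'x':2
Maximum: 'l' appears 5 times


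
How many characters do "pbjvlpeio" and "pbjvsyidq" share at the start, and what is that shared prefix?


String 1: 'pbjvlpeio'
String 2: 'pbjvsyidq'
Compare position by position:
pos 0: 'p' vs 'p' match
pos 1: 'b' vs 'b' match
pos 2: 'j' vs 'j' match
pos 3: 'v' vs 'v' match
pos 4: 'l' vs 's' differ -> stop
Longest common prefix: "pbjv" (length 4)


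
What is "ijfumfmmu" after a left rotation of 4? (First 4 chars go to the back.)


Input: 'ijfumfmmu', shift = 4
Operation: split at index 4 and swap parts
Front part s[0:4] = 'ijfu'
Back part s[4:] = 'mfmmu'
Rotated = back + front = 'mfmmu' + 'ijfu'
Result: mfmmuijfu


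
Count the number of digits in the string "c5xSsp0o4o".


Input string: 'c5xSsp0o4o'
Operation: count digit characters (0-9)
Scan: 'c', '5'(digit), 'x', 'S', 's', 'p', '0'(digit), 'o', '4'(digit), 'o'
Digits found: 3
Result: 3


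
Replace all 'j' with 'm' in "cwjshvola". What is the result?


Input string: 'cwjshvola'
Operation: replace 'j' with 'm'
Positions of 'j': 2
After replacement: cwmshvola


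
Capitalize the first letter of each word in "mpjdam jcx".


Input string: 'mpjdam jcx'
Operation: capitalize first letter of each word
Word transformations: 'mpjdam'->'Mpjdam', 'jcx'->'Jcx'
Result: Mpjdam Jcx


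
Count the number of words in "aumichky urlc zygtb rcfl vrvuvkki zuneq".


Input string: 'aumichky urlc zygtb rcfl vrvuvkki zuneq'
Operation: split by spaces
Words found: 'aumichky', 'urlc', 'zygtb', 'rcfl', 'vrvuvkki', 'zuneq'
Word count: 6


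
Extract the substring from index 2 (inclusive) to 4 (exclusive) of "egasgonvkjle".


Input string: 'egasgonvkjle'
Operation: slice [2:4]
Extract characters: s[2]='a', s[3]='s'
Result: as


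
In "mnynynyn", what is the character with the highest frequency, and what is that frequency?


Input: 'mnynynyn'
Operation: tally each character
Counts: 'm':1, 'n':4, 'y':3
Maximum: 'n' appears 4 times


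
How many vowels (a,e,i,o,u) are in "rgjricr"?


Input string: 'rgjricr'
Operation: count vowels (a, e, i, o, u)
Scan: s[0]='r', s[1]='g', s[2]='j', s[3]='r', s[4]='i' (vowel), s[5]='c', s[6]='r'
Vowels found: 1
Result: 1


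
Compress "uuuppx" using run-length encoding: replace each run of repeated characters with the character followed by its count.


Input: 'uuuppx'
Operation: identify consecutive runs
Runs: 'uuu' -> u3, 'pp' -> p2, 'x' -> x1
Encoded: u3p2x1


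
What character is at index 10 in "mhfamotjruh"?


Input string: 'mhfamotjruh'
Operation: get character at index 10
Index mapping: s[0]='m', s[1]='h', s[2]='f', s[3]='a', s[4]='m', s[5]='o', s[6]='t', s[7]='j', s[8]='r', s[9]='u', s[10]='h'
Result: 'h'


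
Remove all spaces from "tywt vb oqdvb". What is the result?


Input string: 'tywt vb oqdvb'
Operation: remove all spaces
Words: 'tywt', 'vb', 'oqdvb'
Join without spaces: tywtvboqdvb


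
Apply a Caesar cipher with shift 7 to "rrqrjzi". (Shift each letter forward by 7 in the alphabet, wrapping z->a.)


Input: 'rrqrjzi', shift = 7
Operation: for each letter, (position + 7) mod 26
Mapping: 'r'(17+7=24)->'y', 'r'(17+7=24)->'y', 'q'(16+7=23)->'x', 'r'(17+7=24)->'y', 'j'(9+7=16)->'q', 'z'(25+7=32, 32 mod 26=6)->'g', 'i'(8+7=15)->'p'
Result: yyxyqgp


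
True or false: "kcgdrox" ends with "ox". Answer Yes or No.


Input string: 'kcgdrox'
Suffix to check: 'ox'
Last 2 characters of input: 'ox'
Match: True
Result: Yes


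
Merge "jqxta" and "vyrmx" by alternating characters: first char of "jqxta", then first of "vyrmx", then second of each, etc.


String 1: 'jqxta'
String 2: 'vyrmx'
Operation: alternate characters
Pairs: 'j'+'v', 'q'+'y', 'x'+'r', 't'+'m', 'a'+'x'
Result: jvqyxrtmax


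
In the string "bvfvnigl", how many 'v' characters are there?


Input string: 'bvfvnigl'
Target character: 'v'
Scan each position: s[1]='v', s[3]='v'
Matches found at indices: 1, 3
Total: 2


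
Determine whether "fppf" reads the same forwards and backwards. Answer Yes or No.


Input string: 'fppf'
Reversed: 'fppf'
Compare pairs: s[0]='f' vs s[3]='f' (match), s[1]='p' vs s[2]='p' (match)
Palindrome: Yes


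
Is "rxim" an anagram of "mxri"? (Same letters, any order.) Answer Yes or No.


String 1: 'mxri' -> sorted: 'imrx'
String 2: 'rxim' -> sorted: 'imrx'
Compare sorted forms: 'imrx' == 'imrx'
Anagram: Yes


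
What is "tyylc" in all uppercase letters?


Input string: 'tyylc'
Operation: convert each letter to uppercase
Mapping: 't'->'T', 'y'->'Y', 'y'->'Y', 'l'->'L', 'c'->'C'
Result: TYYLC


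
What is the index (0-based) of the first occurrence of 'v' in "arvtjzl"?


Input string: 'arvtjzl'
Target: 'v'
Scanning left to right: s[0]='a', s[1]='r', s[2]='v'
First match at index: 2


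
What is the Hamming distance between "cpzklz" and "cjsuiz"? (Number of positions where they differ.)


String 1: 'cpzklz'
String 2: 'cjsuiz'
Compare each position: pos 0: 'c'=='c', pos 1: 'p'!='j', pos 2: 'z'!='s', pos 3: 'k'!='u', pos 4: 'l'!='i', pos 5: 'z'=='z'
Differing positions: 4
Hamming distance: 4


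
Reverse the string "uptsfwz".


Input string: 'uptsfwz'
Operation: reverse character order
Original order: 'u' -> 'p' -> 't' -> 's' -> 'f' -> 'w' -> 'z'
Reversed order: 'z' -> 'w' -> 'f' -> 's' -> 't' -> 'p' -> 'u'
Result: zwfstpu


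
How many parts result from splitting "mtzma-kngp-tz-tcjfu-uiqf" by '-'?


Input string: 'mtzma-kngp-tz-tcjfu-uiqf'
Delimiter: '-'
Split result: 'mtzma', 'kngp', 'tz', 'tcjfu', 'uiqf'
Number of parts: 5


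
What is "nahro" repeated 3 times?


Input string: 'nahro'
Operation: repeat 3 times
Concatenation: 'nahro' + 'nahro' + 'nahro'
Result: nahronahronahro


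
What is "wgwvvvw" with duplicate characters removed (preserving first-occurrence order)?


Input: 'wgwvvvw'
Operation: keep first occurrence of each character
Scan: s[0]='w' new -> keep; s[1]='g' new -> keep; s[2]='w' seen -> skip; s[3]='v' new -> keep; s[4]='v' seen -> skip; s[5]='v' seen -> skip; s[6]='w' seen -> skip
Result: wgv


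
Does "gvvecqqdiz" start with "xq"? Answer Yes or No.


Input string: 'gvvecqqdiz'
Prefix to check: 'xq'
First 2 characters of input: 'gv'
Match: False
Result: No


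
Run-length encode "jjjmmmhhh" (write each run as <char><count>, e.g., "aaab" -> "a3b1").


Input: 'jjjmmmhhh'
Operation: identify consecutive runs
Runs: 'jjj' -> j3, 'mmm' -> m3, 'hhh' -> h3
Encoded: j3m3h3


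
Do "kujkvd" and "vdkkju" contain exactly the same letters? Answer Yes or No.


String 1: 'kujkvd' -> sorted: 'djkkuv'
String 2: 'vdkkju' -> sorted: 'djkkuv'
Compare sorted forms: 'djkkuv' == 'djkkuv'
Anagram: Yes


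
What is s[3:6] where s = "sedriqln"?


Input string: 'sedriqln'
Operation: slice [3:6]
Extract characters: s[3]='r', s[4]='i', s[5]='q'
Result: riq


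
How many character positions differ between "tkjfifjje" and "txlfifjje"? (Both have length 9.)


String 1: 'tkjfifjje'
String 2: 'txlfifjje'
Compare each position: pos 0: 't'=='t', pos 1: 'k'!='x', pos 2: 'j'!='l', pos 3: 'f'=='f', pos 4: 'i'=='i', pos 5: 'f'=='f', pos 6: 'j'=='j', pos 7: 'j'=='j', pos 8: 'e'=='e'
Differing positions: 2
Hamming distance: 2


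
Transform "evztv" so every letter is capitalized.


Input string: 'evztv'
Operation: convert each letter to uppercase
Mapping: 'e'->'E', 'v'->'V', 'z'->'Z', 't'->'T', 'v'->'V'
Result: EVZTV


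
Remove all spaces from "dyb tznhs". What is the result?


Input string: 'dyb tznhs'
Operation: remove all spaces
Words: 'dyb', 'tznhs'
Join without spaces: dybtznhs


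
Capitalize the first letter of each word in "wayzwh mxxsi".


Input string: 'wayzwh mxxsi'
Operation: capitalize first letter of each word
Word transformations: 'wayzwh'->'Wayzwh', 'mxxsi'->'Mxxsi'
Result: Wayzwh Mxxsi


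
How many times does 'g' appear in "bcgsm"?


Input string: 'bcgsm'
Target character: 'g'
Scan each position: s[2]='g'
Matches found at indices: 2
Total: 1


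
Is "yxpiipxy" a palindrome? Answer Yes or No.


Input string: 'yxpiipxy'
Reversed: 'yxpiipxy'
Compare pairs: s[0]='y' vs s[7]='y' (match), s[1]='x' vs s[6]='x' (match), s[2]='p' vs s[5]='p' (match), s[3]='i' vs s[4]='i' (match)
Palindrome: Yes


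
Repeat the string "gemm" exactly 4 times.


Input string: 'gemm'
Operation: repeat 4 times
Concatenation: 'gemm' + 'gemm' + 'gemm' + 'gemm'
Result: gemmgemmgemmgemm


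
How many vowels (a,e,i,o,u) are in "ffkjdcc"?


Input string: 'ffkjdcc'
Operation: count vowels (a, e, i, o, u)
Scan: s[0]='f', s[1]='f', s[2]='k', s[3]='j', s[4]='d', s[5]='c', s[6]='c'
Vowels found: 0
Result: 0


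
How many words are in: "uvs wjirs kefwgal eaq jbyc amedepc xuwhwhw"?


Input string: 'uvs wjirs kefwgal eaq jbyc amedepc xuwhwhw'
Operation: split by spaces
Words found: 'uvs', 'wjirs', 'kefwgal', 'eaq', 'jbyc', 'amedepc', 'xuwhwhw'
Word count: 7


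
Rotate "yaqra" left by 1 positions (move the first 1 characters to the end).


Input: 'yaqra', shift = 1
Operation: split at index 1 and swap parts
Front part s[0:1] = 'y'
Back part s[1:] = 'aqra'
Rotated = back + front = 'aqra' + 'y'
Result: aqray


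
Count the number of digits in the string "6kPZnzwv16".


Input string: '6kPZnzwv16'
Operation: count digit characters (0-9)
Scan: '6'(digit), 'k', 'P', 'Z', 'n', 'z', 'w', 'v', '1'(digit), '6'(digit)
Digits found: 3
Result: 3


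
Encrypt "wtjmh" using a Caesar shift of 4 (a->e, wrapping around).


Input: 'wtjmh', shift = 4
Operation: for each letter, (position + 4) mod 26
Mapping: 'w'(22+4=26, 26 mod 26=0)->'a', 't'(19+4=23)->'x', 'j'(9+4=13)->'n', 'm'(12+4=16)->'q', 'h'(7+4=11)->'l'
Result: axnql


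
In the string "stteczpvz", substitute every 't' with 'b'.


Input string: 'stteczpvz'
Operation: replace 't' with 'b'
Positions of 't': 1, 2
After replacement: sbbeczpvz


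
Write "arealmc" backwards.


Input string: 'arealmc'
Operation: reverse character order
Original order: 'a' -> 'r' -> 'e' -> 'a' -> 'l' -> 'm' -> 'c'
Reversed order: 'c' -> 'm' -> 'l' -> 'a' -> 'e' -> 'r' -> 'a'
Result: cmlaera


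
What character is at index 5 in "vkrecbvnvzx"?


Input string: 'vkrecbvnvzx'
Operation: get character at index 5
Index mapping: s[0]='v', s[1]='k', s[2]='r', s[3]='e', s[4]='c', s[5]='b'
Result: 'b'


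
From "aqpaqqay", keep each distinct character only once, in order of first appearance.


Input: 'aqpaqqay'
Operation: keep first occurrence of each character
Scan: s[0]='a' new -> keep; s[1]='q' new -> keep; s[2]='p' new -> keep; s[3]='a' seen -> skip; s[4]='q' seen -> skip; s[5]='q' seen -> skip; s[6]='a' seen -> skip; s[7]='y' new -> keep
Result: aqpy


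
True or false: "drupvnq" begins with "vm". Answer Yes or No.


Input string: 'drupvnq'
Prefix to check: 'vm'
First 2 characters of input: 'dr'
Match: False
Result: No


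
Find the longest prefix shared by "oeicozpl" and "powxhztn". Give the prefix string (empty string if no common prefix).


String 1: 'oeicozpl'
String 2: 'powxhztn'
Compare position by position:
pos 0: 'o' vs 'p' differ -> stop
Longest common prefix: "" (length 0)


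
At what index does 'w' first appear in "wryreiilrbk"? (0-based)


Input string: 'wryreiilrbk'
Target: 'w'
Scanning left to right: s[0]='w'
First match at index: 0


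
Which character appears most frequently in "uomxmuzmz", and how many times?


Input: 'uomxmuzmz'
Operation: tally each character
Counts: 'm':3, 'o':1, 'u':2, 'x':1, 'z':2
Maximum: 'm' appears 3 times


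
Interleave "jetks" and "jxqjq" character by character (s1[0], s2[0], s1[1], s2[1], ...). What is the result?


String 1: 'jetks'
String 2: 'jxqjq'
Operation: alternate characters
Pairs: 'j'+'j', 'e'+'x', 't'+'q', 'k'+'j', 's'+'q'
Result: jjextqkjsq


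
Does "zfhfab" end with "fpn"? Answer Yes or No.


Input string: 'zfhfab'
Suffix to check: 'fpn'
Last 3 characters of input: 'fab'
Match: False
Result: No


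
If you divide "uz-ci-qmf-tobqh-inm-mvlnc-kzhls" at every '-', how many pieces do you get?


Input string: 'uz-ci-qmf-tobqh-inm-mvlnc-kzhls'
Delimiter: '-'
Split result: 'uz', 'ci', 'qmf', 'tobqh', 'inm', 'mvlnc', 'kzhls'
Number of parts: 7


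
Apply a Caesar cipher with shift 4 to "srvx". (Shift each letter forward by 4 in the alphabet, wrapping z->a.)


Input: 'srvx', shift = 4
Operation: for each letter, (position + 4) mod 26
Mapping: 's'(18+4=22)->'w', 'r'(17+4=21)->'v', 'v'(21+4=25)->'z', 'x'(23+4=27, 27 mod 26=1)->'b'
Result: wvzb


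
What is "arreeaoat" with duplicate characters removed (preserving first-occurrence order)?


Input: 'arreeaoat'
Operation: keep first occurrence of each character
Scan: s[0]='a' new -> keep; s[1]='r' new -> keep; s[2]='r' seen -> skip; s[3]='e' new -> keep; s[4]='e' seen -> skip; s[5]='a' seen -> skip; s[6]='o' new -> keep; s[7]='a' seen -> skip; s[8]='t' new -> keep
Result: areot


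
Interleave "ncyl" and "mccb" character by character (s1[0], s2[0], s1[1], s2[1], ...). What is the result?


String 1: 'ncyl'
String 2: 'mccb'
Operation: alternate characters
Pairs: 'n'+'m', 'c'+'c', 'y'+'c', 'l'+'b'
Result: nmccyclb


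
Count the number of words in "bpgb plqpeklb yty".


Input string: 'bpgb plqpeklb yty'
Operation: split by spaces
Words found: 'bpgb', 'plqpeklb', 'yty'
Word count: 3


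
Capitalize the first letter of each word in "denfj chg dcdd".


Input string: 'denfj chg dcdd'
Operation: capitalize first letter of each word
Word transformations: 'denfj'->'Denfj', 'chg'->'Chg', 'dcdd'->'Dcdd'
Result: Denfj Chg Dcdd


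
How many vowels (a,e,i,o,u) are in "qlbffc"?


Input string: 'qlbffc'
Operation: count vowels (a, e, i, o, u)
Scan: s[0]='q', s[1]='l', s[2]='b', s[3]='f', s[4]='f', s[5]='c'
Vowels found: 0
Result: 0


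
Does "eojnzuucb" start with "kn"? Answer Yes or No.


Input string: 'eojnzuucb'
Prefix to check: 'kn'
First 2 characters of input: 'eo'
Match: False
Result: No


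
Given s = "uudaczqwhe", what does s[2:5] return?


Input string: 'uudaczqwhe'
Operation: slice [2:5]
Extract characters: s[2]='d', s[3]='a', s[4]='c'
Result: dac


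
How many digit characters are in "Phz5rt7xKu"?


Input string: 'Phz5rt7xKu'
Operation: count digit characters (0-9)
Scan: 'P', 'h', 'z', '5'(digit), 'r', 't', '7'(digit), 'x', 'K', 'u'
Digits found: 2
Result: 2


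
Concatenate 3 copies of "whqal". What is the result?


Input string: 'whqal'
Operation: repeat 3 times
Concatenation: 'whqal' + 'whqal' + 'whqal'
Result: whqalwhqalwhqal


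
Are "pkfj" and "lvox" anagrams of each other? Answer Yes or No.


String 1: 'pkfj' -> sorted: 'fjkp'
String 2: 'lvox' -> sorted: 'lovx'
Compare sorted forms: 'fjkp' != 'lovx'
Anagram: No


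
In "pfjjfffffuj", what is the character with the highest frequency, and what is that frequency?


Input: 'pfjjfffffuj'
Operation: tally each character
Counts: 'f':6, 'j':3, 'p':1, 'u':1
Maximum: 'f' appears 6 times


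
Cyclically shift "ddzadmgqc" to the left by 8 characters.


Input: 'ddzadmgqc', shift = 8
Operation: split at index 8 and swap parts
Front part s[0:8] = 'ddzadmgq'
Back part s[8:] = 'c'
Rotated = back + front = 'c' + 'ddzadmgq'
Result: cddzadmgq


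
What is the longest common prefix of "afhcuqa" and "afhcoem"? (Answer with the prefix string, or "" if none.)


String 1: 'afhcuqa'
String 2: 'afhcoem'
Compare position by position:
pos 0: 'a' vs 'a' match
pos 1: 'f' vs 'f' match
pos 2: 'h' vs 'h' match
pos 3: 'c' vs 'c' match
pos 4: 'u' vs 'o' differ -> stop
Longest common prefix: "afhc" (length 4)


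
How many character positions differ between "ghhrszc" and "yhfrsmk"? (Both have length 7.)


String 1: 'ghhrszc'
String 2: 'yhfrsmk'
Compare each position: pos 0: 'g'!='y', pos 1: 'h'=='h', pos 2: 'h'!='f', pos 3: 'r'=='r', pos 4: 's'=='s', pos 5: 'z'!='m', pos 6: 'c'!='k'
Differing positions: 4
Hamming distance: 4


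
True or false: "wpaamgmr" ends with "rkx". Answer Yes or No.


Input string: 'wpaamgmr'
Suffix to check: 'rkx'
Last 3 characters of input: 'gmr'
Match: False
Result: No


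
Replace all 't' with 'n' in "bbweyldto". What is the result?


Input string: 'bbweyldto'
Operation: replace 't' with 'n'
Positions of 't': 7
After replacement: bbweyldno


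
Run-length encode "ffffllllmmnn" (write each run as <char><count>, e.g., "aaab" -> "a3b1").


Input: 'ffffllllmmnn'
Operation: identify consecutive runs
Runs: 'ffff' -> f4, 'llll' -> l4, 'mm' -> m2, 'nn' -> n2
Encoded: f4l4m2n2


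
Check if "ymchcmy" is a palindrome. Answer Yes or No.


Input string: 'ymchcmy'
Reversed: 'ymchcmy'
Compare pairs: s[0]='y' vs s[6]='y' (match), s[1]='m' vs s[5]='m' (match), s[2]='c' vs s[4]='c' (match)
Palindrome: Yes


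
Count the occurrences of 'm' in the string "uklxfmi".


Input string: 'uklxfmi'
Target character: 'm'
Scan each position: s[5]='m'
Matches found at indices: 5
Total: 1


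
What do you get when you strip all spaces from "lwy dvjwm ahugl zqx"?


Input string: 'lwy dvjwm ahugl zqx'
Operation: remove all spaces
Words: 'lwy', 'dvjwm', 'ahugl', 'zqx'
Join without spaces: lwydvjwmahuglzqx


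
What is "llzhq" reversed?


Input string: 'llzhq'
Operation: reverse character order
Original order: 'l' -> 'l' -> 'z' -> 'h' -> 'q'
Reversed order: 'q' -> 'h' -> 'z' -> 'l' -> 'l'
Result: qhzll


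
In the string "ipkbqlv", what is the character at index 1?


Input string: 'ipkbqlv'
Operation: get character at index 1
Index mapping: s[0]='i', s[1]='p'
Result: 'p'


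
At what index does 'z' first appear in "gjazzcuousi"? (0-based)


Input string: 'gjazzcuousi'
Target: 'z'
Scanning left to right: s[0]='g', s[1]='j', s[2]='a', s[3]='z'
First match at index: 3


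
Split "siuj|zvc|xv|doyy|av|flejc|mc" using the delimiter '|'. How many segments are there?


Input string: 'siuj|zvc|xv|doyy|av|flejc|mc'
Delimiter: '|'
Split result: 'siuj', 'zvc', 'xv', 'doyy', 'av', 'flejc', 'mc'
Number of parts: 7


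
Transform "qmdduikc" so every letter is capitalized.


Input string: 'qmdduikc'
Operation: convert each letter to uppercase
Mapping: 'q'->'Q', 'm'->'M', 'd'->'D', 'd'->'D', 'u'->'U', 'i'->'I', 'k'->'K', 'c'->'C'
Result: QMDDUIKC


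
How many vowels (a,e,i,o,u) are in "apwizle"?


Input string: 'apwizle'
Operation: count vowels (a, e, i, o, u)
Scan: s[0]='a' (vowel), s[1]='p', s[2]='w', s[3]='i' (vowel), s[4]='z', s[5]='l', s[6]='e' (vowel)
Vowels found: 3
Result: 3


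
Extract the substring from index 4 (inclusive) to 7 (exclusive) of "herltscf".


Input string: 'herltscf'
Operation: slice [4:7]
Extract characters: s[4]='t', s[5]='s', s[6]='c'
Result: tsc


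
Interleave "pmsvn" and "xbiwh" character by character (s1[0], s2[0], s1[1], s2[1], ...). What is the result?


String 1: 'pmsvn'
String 2: 'xbiwh'
Operation: alternate characters
Pairs: 'p'+'x', 'm'+'b', 's'+'i', 'v'+'w', 'n'+'h'
Result: pxmbsivwnh


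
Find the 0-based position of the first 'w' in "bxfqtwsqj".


Input string: 'bxfqtwsqj'
Target: 'w'
Scanning left to right: s[0]='b', s[1]='x', s[2]='f', s[3]='q', s[4]='t', s[5]='w'
First match at index: 5


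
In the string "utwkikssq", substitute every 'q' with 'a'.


Input string: 'utwkikssq'
Operation: replace 'q' with 'a'
Positions of 'q': 8
After replacement: utwkikssa


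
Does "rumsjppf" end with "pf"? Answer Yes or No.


Input string: 'rumsjppf'
Suffix to check: 'pf'
Last 2 characters of input: 'pf'
Match: True
Result: Yes


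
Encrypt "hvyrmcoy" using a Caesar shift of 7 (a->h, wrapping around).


Input: 'hvyrmcoy', shift = 7
Operation: for each letter, (position + 7) mod 26
Mapping: 'h'(7+7=14)->'o', 'v'(21+7=28, 28 mod 26=2)->'c', 'y'(24+7=31, 31 mod 26=5)->'f', 'r'(17+7=24)->'y', 'm'(12+7=19)->'t', 'c'(2+7=9)->'j', 'o'(14+7=21)->'v', 'y'(24+7=31, 31 mod 26=5)->'f'
Result: ocfytjvf


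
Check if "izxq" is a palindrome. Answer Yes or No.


Input string: 'izxq'
Reversed: 'qxzi'
Compare pairs: s[0]='i' vs s[3]='q' (mismatch), s[1]='z' vs s[2]='x' (mismatch)
Palindrome: No


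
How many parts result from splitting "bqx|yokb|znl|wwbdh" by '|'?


Input string: 'bqx|yokb|znl|wwbdh'
Delimiter: '|'
Split result: 'bqx', 'yokb', 'znl', 'wwbdh'
Number of parts: 4


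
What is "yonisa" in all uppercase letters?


Input string: 'yonisa'
Operation: convert each letter to uppercase
Mapping: 'y'->'Y', 'o'->'O', 'n'->'N', 'i'->'I', 's'->'S', 'a'->'A'
Result: YONISA


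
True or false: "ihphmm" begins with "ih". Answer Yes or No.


Input string: 'ihphmm'
Prefix to check: 'ih'
First 2 characters of input: 'ih'
Match: True
Result: Yes


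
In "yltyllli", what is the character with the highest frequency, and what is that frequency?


Input: 'yltyllli'
Operation: tally each character
Counts: 'i':1, 'l':4, 't':1, 'y':2
Maximum: 'l' appears 4 times


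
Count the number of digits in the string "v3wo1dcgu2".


Input string: 'v3wo1dcgu2'
Operation: count digit characters (0-9)
Scan: 'v', '3'(digit), 'w', 'o', '1'(digit), 'd', 'c', 'g', 'u', '2'(digit)
Digits found: 3
Result: 3


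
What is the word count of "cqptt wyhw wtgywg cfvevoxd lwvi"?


Input string: 'cqptt wyhw wtgywg cfvevoxd lwvi'
Operation: split by spaces
Words found: 'cqptt', 'wyhw', 'wtgywg', 'cfvevoxd', 'lwvi'
Word count: 5


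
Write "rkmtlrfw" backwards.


Input string: 'rkmtlrfw'
Operation: reverse character order
Original order: 'r' -> 'k' -> 'm' -> 't' -> 'l' -> 'r' -> 'f' -> 'w'
Reversed order: 'w' -> 'f' -> 'r' -> 'l' -> 't' -> 'm' -> 'k' -> 'r'
Result: wfrltmkr


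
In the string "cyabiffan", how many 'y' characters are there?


Input string: 'cyabiffan'
Target character: 'y'
Scan each position: s[1]='y'
Matches found at indices: 1
Total: 1


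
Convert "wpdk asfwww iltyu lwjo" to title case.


Input string: 'wpdk asfwww iltyu lwjo'
Operation: capitalize first letter of each word
Word transformations: 'wpdk'->'Wpdk', 'asfwww'->'Asfwww', 'iltyu'->'Iltyu', 'lwjo'->'Lwjo'
Result: Wpdk Asfwww Iltyu Lwjo


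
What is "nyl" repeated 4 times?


Input string: 'nyl'
Operation: repeat 4 times
Concatenation: 'nyl' + 'nyl' + 'nyl' + 'nyl'
Result: nylnylnylnyl


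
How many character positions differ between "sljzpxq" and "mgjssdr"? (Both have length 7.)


String 1: 'sljzpxq'
String 2: 'mgjssdr'
Compare each position: pos 0: 's'!='m', pos 1: 'l'!='g', pos 2: 'j'=='j', pos 3: 'z'!='s', pos 4: 'p'!='s', pos 5: 'x'!='d', pos 6: 'q'!='r'
Differing positions: 6
Hamming distance: 6


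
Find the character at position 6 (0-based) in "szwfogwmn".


Input string: 'szwfogwmn'
Operation: get character at index 6
Index mapping: s[0]='s', s[1]='z', s[2]='w', s[3]='f', s[4]='o', s[5]='g', s[6]='w'
Result: 'w'


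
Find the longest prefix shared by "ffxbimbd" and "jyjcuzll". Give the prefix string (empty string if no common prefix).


String 1: 'ffxbimbd'
String 2: 'jyjcuzll'
Compare position by position:
pos 0: 'f' vs 'j' differ -> stop
Longest common prefix: "" (length 0)


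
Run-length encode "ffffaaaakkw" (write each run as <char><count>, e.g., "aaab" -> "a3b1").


Input: 'ffffaaaakkw'
Operation: identify consecutive runs
Runs: 'ffff' -> f4, 'aaaa' -> a4, 'kk' -> k2, 'w' -> w1
Encoded: f4a4k2w1


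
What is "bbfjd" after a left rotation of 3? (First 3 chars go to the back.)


Input: 'bbfjd', shift = 3
Operation: split at index 3 and swap parts
Front part s[0:3] = 'bbf'
Back part s[3:] = 'jd'
Rotated = back + front = 'jd' + 'bbf'
Result: jdbbf


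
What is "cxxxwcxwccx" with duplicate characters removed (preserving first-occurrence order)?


Input: 'cxxxwcxwccx'
Operation: keep first occurrence of each character
Scan: s[0]='c' new -> keep; s[1]='x' new -> keep; s[2]='x' seen -> skip; s[3]='x' seen -> skip; s[4]='w' new -> keep; s[5]='c' seen -> skip; s[6]='x' seen -> skip; s[7]='w' seen -> skip; s[8]='c' seen -> skip; s[9]='c' seen -> skip; s[10]='x' seen -> skip
Result: cxw


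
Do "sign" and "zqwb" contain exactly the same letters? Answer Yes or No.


String 1: 'sign' -> sorted: 'gins'
String 2: 'zqwb' -> sorted: 'bqwz'
Compare sorted forms: 'gins' != 'bqwz'
Anagram: No


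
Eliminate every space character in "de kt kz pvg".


Input string: 'de kt kz pvg'
Operation: remove all spaces
Words: 'de', 'kt', 'kz', 'pvg'
Join without spaces: dektkzpvg


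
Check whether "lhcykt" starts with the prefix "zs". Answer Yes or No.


Input string: 'lhcykt'
Prefix to check: 'zs'
First 2 characters of input: 'lh'
Match: False
Result: No


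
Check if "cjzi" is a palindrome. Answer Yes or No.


Input string: 'cjzi'
Reversed: 'izjc'
Compare pairs: s[0]='c' vs s[3]='i' (mismatch), s[1]='j' vs s[2]='z' (mismatch)
Palindrome: No


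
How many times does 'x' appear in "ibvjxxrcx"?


Input string: 'ibvjxxrcx'
Target character: 'x'
Scan each position: s[4]='x', s[5]='x', s[8]='x'
Matches found at indices: 4, 5, 8
Total: 3


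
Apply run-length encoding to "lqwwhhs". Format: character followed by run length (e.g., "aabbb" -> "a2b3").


Input: 'lqwwhhs'
Operation: identify consecutive runs
Runs: 'l' -> l1, 'q' -> q1, 'ww' -> w2, 'hh' -> h2, 's' -> s1
Encoded: l1q1w2h2s1


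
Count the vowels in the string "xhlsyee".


Input string: 'xhlsyee'
Operation: count vowels (a, e, i, o, u)
Scan: s[0]='x', s[1]='h', s[2]='l', s[3]='s', s[4]='y', s[5]='e' (vowel), s[6]='e' (vowel)
Vowels found: 2
Result: 2


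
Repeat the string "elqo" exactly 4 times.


Input string: 'elqo'
Operation: repeat 4 times
Concatenation: 'elqo' + 'elqo' + 'elqo' + 'elqo'
Result: elqoelqoelqoelqo


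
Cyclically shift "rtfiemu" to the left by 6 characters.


Input: 'rtfiemu', shift = 6
Operation: split at index 6 and swap parts
Front part s[0:6] = 'rtfiem'
Back part s[6:] = 'u'
Rotated = back + front = 'u' + 'rtfiem'
Result: urtfiem


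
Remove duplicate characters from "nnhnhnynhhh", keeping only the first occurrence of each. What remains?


Input: 'nnhnhnynhhh'
Operation: keep first occurrence of each character
Scan: s[0]='n' new -> keep; s[1]='n' seen -> skip; s[2]='h' new -> keep; s[3]='n' seen -> skip; s[4]='h' seen -> skip; s[5]='n' seen -> skip; s[6]='y' new -> keep; s[7]='n' seen -> skip; s[8]='h' seen -> skip; s[9]='h' seen -> skip; s[10]='h' seen -> skip
Result: nhy


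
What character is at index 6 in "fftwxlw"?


Input string: 'fftwxlw'
Operation: get character at index 6
Index mapping: s[0]='f', s[1]='f', s[2]='t', s[3]='w', s[4]='x', s[5]='l', s[6]='w'
Result: 'w'


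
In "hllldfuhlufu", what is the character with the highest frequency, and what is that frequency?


Input: 'hllldfuhlufu'
Operation: tally each character
Counts: 'd':1, 'f':2, 'h':2, 'l':4, 'u':3
Maximum: 'l' appears 4 times


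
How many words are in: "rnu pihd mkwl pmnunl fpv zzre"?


Input string: 'rnu pihd mkwl pmnunl fpv zzre'
Operation: split by spaces
Words found: 'rnu', 'pihd', 'mkwl', 'pmnunl', 'fpv', 'zzre'
Word count: 6


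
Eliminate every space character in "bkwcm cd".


Input string: 'bkwcm cd'
Operation: remove all spaces
Words: 'bkwcm', 'cd'
Join without spaces: bkwcmcd


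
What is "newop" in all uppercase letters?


Input string: 'newop'
Operation: convert each letter to uppercase
Mapping: 'n'->'N', 'e'->'E', 'w'->'W', 'o'->'O', 'p'->'P'
Result: NEWOP


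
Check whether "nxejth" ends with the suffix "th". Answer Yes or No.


Input string: 'nxejth'
Suffix to check: 'th'
Last 2 characters of input: 'th'
Match: True
Result: Yes


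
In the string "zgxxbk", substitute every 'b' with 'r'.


Input string: 'zgxxbk'
Operation: replace 'b' with 'r'
Positions of 'b': 4
After replacement: zgxxrk


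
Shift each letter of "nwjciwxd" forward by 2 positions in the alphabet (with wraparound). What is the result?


Input: 'nwjciwxd', shift = 2
Operation: for each letter, (position + 2) mod 26
Mapping: 'n'(13+2=15)->'p', 'w'(22+2=24)->'y', 'j'(9+2=11)->'l', 'c'(2+2=4)->'e', 'i'(8+2=10)->'k', 'w'(22+2=24)->'y', 'x'(23+2=25)->'z', 'd'(3+2=5)->'f'
Result: pylekyzf


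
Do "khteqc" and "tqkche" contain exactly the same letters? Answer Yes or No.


String 1: 'khteqc' -> sorted: 'cehkqt'
String 2: 'tqkche' -> sorted: 'cehkqt'
Compare sorted forms: 'cehkqt' == 'cehkqt'
Anagram: Yes


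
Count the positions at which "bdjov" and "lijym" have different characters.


String 1: 'bdjov'
String 2: 'lijym'
Compare each position: pos 0: 'b'!='l', pos 1: 'd'!='i', pos 2: 'j'=='j', pos 3: 'o'!='y', pos 4: 'v'!='m'
Differing positions: 4
Hamming distance: 4


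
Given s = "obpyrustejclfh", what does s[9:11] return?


Input string: 'obpyrustejclfh'
Operation: slice [9:11]
Extract characters: s[9]='j', s[10]='c'
Result: jc


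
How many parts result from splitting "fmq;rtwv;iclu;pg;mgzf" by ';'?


Input string: 'fmq;rtwv;iclu;pg;mgzf'
Delimiter: ';'
Split result: 'fmq', 'rtwv', 'iclu', 'pg', 'mgzf'
Number of parts: 5


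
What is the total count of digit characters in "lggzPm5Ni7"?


Input string: 'lggzPm5Ni7'
Operation: count digit characters (0-9)
Scan: 'l', 'g', 'g', 'z', 'P', 'm', '5'(digit), 'N', 'i', '7'(digit)
Digits found: 2
Result: 2


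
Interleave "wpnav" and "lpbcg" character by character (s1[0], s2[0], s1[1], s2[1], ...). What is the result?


String 1: 'wpnav'
String 2: 'lpbcg'
Operation: alternate characters
Pairs: 'w'+'l', 'p'+'p', 'n'+'b', 'a'+'c', 'v'+'g'
Result: wlppnbacvg


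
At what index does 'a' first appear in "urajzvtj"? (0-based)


Input string: 'urajzvtj'
Target: 'a'
Scanning left to right: s[0]='u', s[1]='r', s[2]='a'
First match at index: 2


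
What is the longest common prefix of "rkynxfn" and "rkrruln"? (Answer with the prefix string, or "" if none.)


String 1: 'rkynxfn'
String 2: 'rkrruln'
Compare position by position:
pos 0: 'r' vs 'r' match
pos 1: 'k' vs 'k' match
pos 2: 'y' vs 'r' differ -> stop
Longest common prefix: "rk" (length 2)


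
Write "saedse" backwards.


Input string: 'saedse'
Operation: reverse character order
Original order: 's' -> 'a' -> 'e' -> 'd' -> 's' -> 'e'
Reversed order: 'e' -> 's' -> 'd' -> 'e' -> 'a' -> 's'
Result: esdeas


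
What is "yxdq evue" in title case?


Input string: 'yxdq evue'
Operation: capitalize first letter of each word
Word transformations: 'yxdq'->'Yxdq', 'evue'->'Evue'
Result: Yxdq Evue


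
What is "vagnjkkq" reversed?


Input string: 'vagnjkkq'
Operation: reverse character order
Original order: 'v' -> 'a' -> 'g' -> 'n' -> 'j' -> 'k' -> 'k' -> 'q'
Reversed order: 'q' -> 'k' -> 'k' -> 'j' -> 'n' -> 'g' -> 'a' -> 'v'
Result: qkkjngav


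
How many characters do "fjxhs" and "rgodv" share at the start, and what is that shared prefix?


String 1: 'fjxhs'
String 2: 'rgodv'
Compare position by position:
pos 0: 'f' vs 'r' differ -> stop
Longest common prefix: "" (length 0)


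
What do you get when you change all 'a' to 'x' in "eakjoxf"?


Input string: 'eakjoxf'
Operation: replace 'a' with 'x'
Positions of 'a': 1
After replacement: exkjoxf


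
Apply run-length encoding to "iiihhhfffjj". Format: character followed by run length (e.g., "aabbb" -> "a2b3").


Input: 'iiihhhfffjj'
Operation: identify consecutive runs
Runs: 'iii' -> i3, 'hhh' -> h3, 'fff' -> f3, 'jj' -> j2
Encoded: i3h3f3j2


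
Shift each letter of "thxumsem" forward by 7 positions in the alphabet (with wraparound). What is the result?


Input: 'thxumsem', shift = 7
Operation: for each letter, (position + 7) mod 26
Mapping: 't'(19+7=26, 26 mod 26=0)->'a', 'h'(7+7=14)->'o', 'x'(23+7=30, 30 mod 26=4)->'e', 'u'(20+7=27, 27 mod 26=1)->'b', 'm'(12+7=19)->'t', 's'(18+7=25)->'z', 'e'(4+7=11)->'l', 'm'(12+7=19)->'t'
Result: aoebtzlt


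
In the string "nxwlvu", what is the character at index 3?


Input string: 'nxwlvu'
Operation: get character at index 3
Index mapping: s[0]='n', s[1]='x', s[2]='w', s[3]='l'
Result: 'l'


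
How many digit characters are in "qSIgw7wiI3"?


Input string: 'qSIgw7wiI3'
Operation: count digit characters (0-9)
Scan: 'q', 'S', 'I', 'g', 'w', '7'(digit), 'w', 'i', 'I', '3'(digit)
Digits found: 2
Result: 2


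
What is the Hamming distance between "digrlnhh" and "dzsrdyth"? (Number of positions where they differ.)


String 1: 'digrlnhh'
String 2: 'dzsrdyth'
Compare each position: pos 0: 'd'=='d', pos 1: 'i'!='z', pos 2: 'g'!='s', pos 3: 'r'=='r', pos 4: 'l'!='d', pos 5: 'n'!='y', pos 6: 'h'!='t', pos 7: 'h'=='h'
Differing positions: 5
Hamming distance: 5


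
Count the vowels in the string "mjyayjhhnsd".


Input string: 'mjyayjhhnsd'
Operation: count vowels (a, e, i, o, u)
Scan: s[0]='m', s[1]='j', s[2]='y', s[3]='a' (vowel), s[4]='y', s[5]='j', s[6]='h', s[7]='h', s[8]='n', s[9]='s', s[10]='d'
Vowels found: 1
Result: 1


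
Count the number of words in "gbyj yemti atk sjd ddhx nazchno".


Input string: 'gbyj yemti atk sjd ddhx nazchno'
Operation: split by spaces
Words found: 'gbyj', 'yemti', 'atk', 'sjd', 'ddhx', 'nazchno'
Word count: 6


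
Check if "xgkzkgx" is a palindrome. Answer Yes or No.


Input string: 'xgkzkgx'
Reversed: 'xgkzkgx'
Compare pairs: s[0]='x' vs s[6]='x' (match), s[1]='g' vs s[5]='g' (match), s[2]='k' vs s[4]='k' (match)
Palindrome: Yes


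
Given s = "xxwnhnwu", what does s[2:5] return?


Input string: 'xxwnhnwu'
Operation: slice [2:5]
Extract characters: s[2]='w', s[3]='n', s[4]='h'
Result: wnh


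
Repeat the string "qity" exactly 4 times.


Input string: 'qity'
Operation: repeat 4 times
Concatenation: 'qity' + 'qity' + 'qity' + 'qity'
Result: qityqityqityqity


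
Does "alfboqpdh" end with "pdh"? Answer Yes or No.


Input string: 'alfboqpdh'
Suffix to check: 'pdh'
Last 3 characters of input: 'pdh'
Match: True
Result: Yes


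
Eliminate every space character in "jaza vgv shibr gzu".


Input string: 'jaza vgv shibr gzu'
Operation: remove all spaces
Words: 'jaza', 'vgv', 'shibr', 'gzu'
Join without spaces: jazavgvshibrgzu


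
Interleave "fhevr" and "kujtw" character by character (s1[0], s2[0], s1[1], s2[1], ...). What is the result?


String 1: 'fhevr'
String 2: 'kujtw'
Operation: alternate characters
Pairs: 'f'+'k', 'h'+'u', 'e'+'j', 'v'+'t', 'r'+'w'
Result: fkhuejvtrw


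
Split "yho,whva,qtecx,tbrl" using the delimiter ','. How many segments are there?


Input string: 'yho,whva,qtecx,tbrl'
Delimiter: ','
Split result: 'yho', 'whva', 'qtecx', 'tbrl'
Number of parts: 4


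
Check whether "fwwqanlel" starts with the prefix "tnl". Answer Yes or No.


Input string: 'fwwqanlel'
Prefix to check: 'tnl'
First 3 characters of input: 'fww'
Match: False
Result: No


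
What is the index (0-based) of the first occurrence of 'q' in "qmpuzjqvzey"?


Input string: 'qmpuzjqvzey'
Target: 'q'
Scanning left to right: s[0]='q'
First match at index: 0


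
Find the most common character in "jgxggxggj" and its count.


Input: 'jgxggxggj'
Operation: tally each character
Counts: 'g':5, 'j':2, 'x':2
Maximum: 'g' appears 5 times


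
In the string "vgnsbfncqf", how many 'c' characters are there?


Input string: 'vgnsbfncqf'
Target character: 'c'
Scan each position: s[7]='c'
Matches found at indices: 7
Total: 1


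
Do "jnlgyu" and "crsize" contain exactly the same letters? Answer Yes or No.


String 1: 'jnlgyu' -> sorted: 'gjlnuy'
String 2: 'crsize' -> sorted: 'ceirsz'
Compare sorted forms: 'gjlnuy' != 'ceirsz'
Anagram: No


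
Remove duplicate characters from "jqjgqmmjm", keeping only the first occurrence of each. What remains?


Input: 'jqjgqmmjm'
Operation: keep first occurrence of each character
Scan: s[0]='j' new -> keep; s[1]='q' new -> keep; s[2]='j' seen -> skip; s[3]='g' new -> keep; s[4]='q' seen -> skip; s[5]='m' new -> keep; s[6]='m' seen -> skip; s[7]='j' seen -> skip; s[8]='m' seen -> skip
Result: jqgm


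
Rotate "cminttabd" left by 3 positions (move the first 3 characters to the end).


Input: 'cminttabd', shift = 3
Operation: split at index 3 and swap parts
Front part s[0:3] = 'cmi'
Back part s[3:] = 'nttabd'
Rotated = back + front = 'nttabd' + 'cmi'
Result: nttabdcmi


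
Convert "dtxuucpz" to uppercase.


Input string: 'dtxuucpz'
Operation: convert each letter to uppercase
Mapping: 'd'->'D', 't'->'T', 'x'->'X', 'u'->'U', 'u'->'U', 'c'->'C', 'p'->'P', 'z'->'Z'
Result: DTXUUCPZ


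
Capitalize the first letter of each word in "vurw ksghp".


Input string: 'vurw ksghp'
Operation: capitalize first letter of each word
Word transformations: 'vurw'->'Vurw', 'ksghp'->'Ksghp'
Result: Vurw Ksghp


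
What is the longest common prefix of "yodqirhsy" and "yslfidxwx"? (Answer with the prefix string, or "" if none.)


String 1: 'yodqirhsy'
String 2: 'yslfidxwx'
Compare position by position:
pos 0: 'y' vs 'y' match
pos 1: 'o' vs 's' differ -> stop
Longest common prefix: "y" (length 1)


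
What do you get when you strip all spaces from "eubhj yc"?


Input string: 'eubhj yc'
Operation: remove all spaces
Words: 'eubhj', 'yc'
Join without spaces: eubhjyc


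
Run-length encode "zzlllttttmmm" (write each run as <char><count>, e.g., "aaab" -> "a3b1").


Input: 'zzlllttttmmm'
Operation: identify consecutive runs
Runs: 'zz' -> z2, 'lll' -> l3, 'tttt' -> t4, 'mmm' -> m3
Encoded: z2l3t4m3
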